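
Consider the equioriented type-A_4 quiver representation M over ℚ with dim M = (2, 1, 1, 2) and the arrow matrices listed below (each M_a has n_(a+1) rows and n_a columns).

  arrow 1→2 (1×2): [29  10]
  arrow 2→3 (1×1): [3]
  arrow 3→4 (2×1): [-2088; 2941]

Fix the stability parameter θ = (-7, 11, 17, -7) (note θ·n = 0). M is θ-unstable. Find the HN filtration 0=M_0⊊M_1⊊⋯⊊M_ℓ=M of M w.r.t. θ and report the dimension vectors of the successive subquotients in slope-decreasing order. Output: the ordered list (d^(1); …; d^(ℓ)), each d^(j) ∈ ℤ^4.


Via rank(M_{q-1}∘⋯∘M_p): M ≅ I[1,1], I[1,4], I[4,4].
μ_θ-semistable layers: μ^(1)=7; μ^(2)=-7

((0, 1, 1, 1); (2, 0, 0, 1))


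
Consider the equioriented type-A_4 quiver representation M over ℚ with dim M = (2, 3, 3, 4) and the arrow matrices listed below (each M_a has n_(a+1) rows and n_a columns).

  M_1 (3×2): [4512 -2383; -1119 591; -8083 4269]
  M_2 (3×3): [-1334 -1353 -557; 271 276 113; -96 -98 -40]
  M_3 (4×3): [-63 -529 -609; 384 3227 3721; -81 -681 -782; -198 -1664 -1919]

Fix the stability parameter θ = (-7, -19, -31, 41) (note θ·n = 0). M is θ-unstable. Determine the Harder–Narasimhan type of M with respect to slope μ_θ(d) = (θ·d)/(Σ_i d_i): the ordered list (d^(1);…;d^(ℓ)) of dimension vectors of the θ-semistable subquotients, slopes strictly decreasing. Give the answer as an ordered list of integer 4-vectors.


Via rank(M_{q-1}∘⋯∘M_p): M ≅ I[1,4]^2, I[2,4], I[4,4].
μ_θ-semistable layers: μ^(1)=41; μ^(2)=-19; μ^(3)=-25

((0, 0, 0, 4); (2, 2, 2, 0); (0, 1, 1, 0))


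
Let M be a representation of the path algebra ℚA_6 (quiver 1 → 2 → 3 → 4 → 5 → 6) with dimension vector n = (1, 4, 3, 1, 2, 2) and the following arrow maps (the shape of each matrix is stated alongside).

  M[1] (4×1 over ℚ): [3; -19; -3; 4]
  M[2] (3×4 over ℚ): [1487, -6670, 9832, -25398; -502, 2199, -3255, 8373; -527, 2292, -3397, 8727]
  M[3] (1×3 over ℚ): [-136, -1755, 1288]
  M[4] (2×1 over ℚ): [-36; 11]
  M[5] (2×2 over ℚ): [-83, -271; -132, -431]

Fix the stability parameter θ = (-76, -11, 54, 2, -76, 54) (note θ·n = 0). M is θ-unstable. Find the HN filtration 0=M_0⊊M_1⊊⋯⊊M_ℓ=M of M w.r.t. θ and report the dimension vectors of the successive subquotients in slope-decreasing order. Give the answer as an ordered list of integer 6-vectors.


Barcode: M ≅ I[1,6], I[2,2], I[2,3]^2, I[5,6]. HN layers by μ_θ (4 steps, strictly decreasing):
  μ^(1)=54; μ^(2)=-20/3; μ^(3)=-11; μ^(4)=-76

((0, 0, 2, 0, 0, 2); (0, 0, 1, 1, 1, 0); (0, 4, 0, 0, 0, 0); (1, 0, 0, 0, 1, 0))


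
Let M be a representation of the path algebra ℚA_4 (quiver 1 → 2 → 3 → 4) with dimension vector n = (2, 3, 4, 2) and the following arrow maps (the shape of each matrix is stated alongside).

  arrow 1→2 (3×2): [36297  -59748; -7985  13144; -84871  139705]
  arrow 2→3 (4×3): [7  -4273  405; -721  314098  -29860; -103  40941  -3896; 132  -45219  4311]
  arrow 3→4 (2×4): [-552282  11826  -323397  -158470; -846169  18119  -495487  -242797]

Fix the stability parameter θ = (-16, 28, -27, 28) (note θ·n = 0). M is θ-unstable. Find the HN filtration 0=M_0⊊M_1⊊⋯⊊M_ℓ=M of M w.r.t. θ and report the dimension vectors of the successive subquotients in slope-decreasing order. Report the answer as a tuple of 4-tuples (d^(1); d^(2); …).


Via rank(M_{q-1}∘⋯∘M_p): M ≅ I[1,3]^2, I[2,4], I[3,4].
μ_θ-semistable layers: μ^(1)=28; μ^(2)=1/2; μ^(3)=-16; μ^(4)=-27

((0, 0, 0, 2); (0, 3, 3, 0); (2, 0, 0, 0); (0, 0, 1, 0))


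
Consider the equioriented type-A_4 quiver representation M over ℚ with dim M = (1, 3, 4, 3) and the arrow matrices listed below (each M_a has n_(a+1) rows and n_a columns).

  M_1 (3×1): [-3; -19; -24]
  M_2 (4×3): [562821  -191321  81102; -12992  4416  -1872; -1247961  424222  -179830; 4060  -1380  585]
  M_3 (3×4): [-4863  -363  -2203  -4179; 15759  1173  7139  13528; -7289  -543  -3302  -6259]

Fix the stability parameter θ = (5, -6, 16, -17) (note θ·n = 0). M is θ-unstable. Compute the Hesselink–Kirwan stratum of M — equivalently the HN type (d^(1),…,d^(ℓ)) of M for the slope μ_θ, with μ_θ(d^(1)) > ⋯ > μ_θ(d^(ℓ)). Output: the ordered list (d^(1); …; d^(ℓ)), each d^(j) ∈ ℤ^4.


Interval decomposition of M: I[1,4], I[2,4]^2, I[3,3].
HN type (ℓ=3): μ^(1)=16; μ^(2)=-1/2; μ^(3)=-6

((0, 0, 1, 0); (1, 1, 3, 3); (0, 2, 0, 0))


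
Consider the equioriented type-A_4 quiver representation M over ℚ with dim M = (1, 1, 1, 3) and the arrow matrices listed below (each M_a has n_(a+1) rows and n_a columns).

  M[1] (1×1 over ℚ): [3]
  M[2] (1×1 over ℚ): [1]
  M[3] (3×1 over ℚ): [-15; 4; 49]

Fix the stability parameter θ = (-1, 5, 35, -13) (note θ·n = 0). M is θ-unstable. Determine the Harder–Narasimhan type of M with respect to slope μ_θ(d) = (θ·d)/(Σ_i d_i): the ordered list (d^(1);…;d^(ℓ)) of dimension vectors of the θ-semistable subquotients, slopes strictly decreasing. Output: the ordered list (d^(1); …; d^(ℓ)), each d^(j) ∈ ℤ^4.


Barcode: M ≅ I[1,4], I[4,4]^2. HN layers by μ_θ (4 steps, strictly decreasing):
  μ^(1)=11; μ^(2)=5; μ^(3)=-1; μ^(4)=-13

((0, 0, 1, 1); (0, 1, 0, 0); (1, 0, 0, 0); (0, 0, 0, 2))


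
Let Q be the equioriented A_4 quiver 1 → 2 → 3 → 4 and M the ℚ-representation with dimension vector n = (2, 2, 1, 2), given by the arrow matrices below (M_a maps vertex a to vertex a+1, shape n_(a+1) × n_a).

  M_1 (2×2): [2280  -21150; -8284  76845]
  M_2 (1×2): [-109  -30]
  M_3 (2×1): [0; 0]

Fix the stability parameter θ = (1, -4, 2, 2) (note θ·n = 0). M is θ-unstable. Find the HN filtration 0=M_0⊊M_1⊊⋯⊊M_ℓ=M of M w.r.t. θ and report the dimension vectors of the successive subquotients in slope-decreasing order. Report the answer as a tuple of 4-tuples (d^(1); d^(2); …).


Interval decomposition of M: I[1,1], I[1,2], I[2,3], I[4,4]^2.
HN type (ℓ=4): μ^(1)=2; μ^(2)=1; μ^(3)=-3/2; μ^(4)=-4

((0, 0, 1, 2); (1, 0, 0, 0); (1, 1, 0, 0); (0, 1, 0, 0))


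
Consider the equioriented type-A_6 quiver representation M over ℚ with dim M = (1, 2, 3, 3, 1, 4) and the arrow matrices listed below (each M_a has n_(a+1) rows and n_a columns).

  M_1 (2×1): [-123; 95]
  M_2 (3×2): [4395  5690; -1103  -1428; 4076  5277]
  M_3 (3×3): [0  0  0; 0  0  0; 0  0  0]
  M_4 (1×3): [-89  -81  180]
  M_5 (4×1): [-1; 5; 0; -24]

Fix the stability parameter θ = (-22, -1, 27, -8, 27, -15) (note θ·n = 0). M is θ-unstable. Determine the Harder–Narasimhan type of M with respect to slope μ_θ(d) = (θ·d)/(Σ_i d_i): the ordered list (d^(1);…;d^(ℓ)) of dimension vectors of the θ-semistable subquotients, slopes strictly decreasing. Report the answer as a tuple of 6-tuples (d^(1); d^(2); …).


Via rank(M_{q-1}∘⋯∘M_p): M ≅ I[1,3], I[2,3], I[3,3], I[4,4]^2, I[4,6], I[6,6]^3.
μ_θ-semistable layers: μ^(1)=27; μ^(2)=6; μ^(3)=-1; μ^(4)=-8; μ^(5)=-15; μ^(6)=-22

((0, 0, 3, 0, 0, 0); (0, 0, 0, 0, 1, 1); (0, 2, 0, 0, 0, 0); (0, 0, 0, 3, 0, 0); (0, 0, 0, 0, 0, 3); (1, 0, 0, 0, 0, 0))


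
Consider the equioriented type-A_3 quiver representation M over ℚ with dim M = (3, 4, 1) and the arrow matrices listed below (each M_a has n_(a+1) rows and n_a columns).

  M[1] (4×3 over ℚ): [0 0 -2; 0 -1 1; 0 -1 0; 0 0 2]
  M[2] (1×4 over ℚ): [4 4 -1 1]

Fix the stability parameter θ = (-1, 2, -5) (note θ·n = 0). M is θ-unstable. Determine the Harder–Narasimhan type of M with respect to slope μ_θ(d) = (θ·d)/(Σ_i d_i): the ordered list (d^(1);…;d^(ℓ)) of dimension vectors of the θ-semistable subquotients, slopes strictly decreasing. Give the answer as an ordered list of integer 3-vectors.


Interval decomposition of M: I[1,1], I[1,2], I[1,3], I[2,2]^2.
HN type (ℓ=3): μ^(1)=2; μ^(2)=-1; μ^(3)=-4/3

((0, 3, 0); (2, 0, 0); (1, 1, 1))


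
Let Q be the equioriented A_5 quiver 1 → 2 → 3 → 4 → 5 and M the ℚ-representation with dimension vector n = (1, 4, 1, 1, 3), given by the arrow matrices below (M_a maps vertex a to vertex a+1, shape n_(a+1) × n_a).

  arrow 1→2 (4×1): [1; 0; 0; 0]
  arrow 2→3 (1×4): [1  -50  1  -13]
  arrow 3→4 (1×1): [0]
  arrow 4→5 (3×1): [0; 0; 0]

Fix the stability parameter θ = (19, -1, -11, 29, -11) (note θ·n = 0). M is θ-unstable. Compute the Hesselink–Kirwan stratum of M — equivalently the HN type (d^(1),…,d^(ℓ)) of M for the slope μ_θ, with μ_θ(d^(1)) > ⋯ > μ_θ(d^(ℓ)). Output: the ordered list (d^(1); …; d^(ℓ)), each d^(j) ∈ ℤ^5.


Interval decomposition of M: I[1,3], I[2,2]^3, I[4,4], I[5,5]^3.
HN type (ℓ=4): μ^(1)=29; μ^(2)=7/3; μ^(3)=-1; μ^(4)=-11

((0, 0, 0, 1, 0); (1, 1, 1, 0, 0); (0, 3, 0, 0, 0); (0, 0, 0, 0, 3))


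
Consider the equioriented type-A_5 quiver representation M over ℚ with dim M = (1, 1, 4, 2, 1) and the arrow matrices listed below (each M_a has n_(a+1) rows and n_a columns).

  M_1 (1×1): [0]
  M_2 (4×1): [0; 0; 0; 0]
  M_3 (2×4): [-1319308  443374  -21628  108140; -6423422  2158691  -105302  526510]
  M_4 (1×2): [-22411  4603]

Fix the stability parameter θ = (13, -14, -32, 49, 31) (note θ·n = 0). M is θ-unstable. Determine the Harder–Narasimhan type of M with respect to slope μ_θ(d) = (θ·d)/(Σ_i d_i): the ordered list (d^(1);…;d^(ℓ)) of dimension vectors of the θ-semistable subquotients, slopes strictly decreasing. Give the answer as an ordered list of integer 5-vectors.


Barcode: M ≅ I[1,1], I[2,2], I[3,3]^3, I[3,5], I[4,4]. HN layers by μ_θ (5 steps, strictly decreasing):
  μ^(1)=49; μ^(2)=40; μ^(3)=13; μ^(4)=-14; μ^(5)=-32

((0, 0, 0, 1, 0); (0, 0, 0, 1, 1); (1, 0, 0, 0, 0); (0, 1, 0, 0, 0); (0, 0, 4, 0, 0))


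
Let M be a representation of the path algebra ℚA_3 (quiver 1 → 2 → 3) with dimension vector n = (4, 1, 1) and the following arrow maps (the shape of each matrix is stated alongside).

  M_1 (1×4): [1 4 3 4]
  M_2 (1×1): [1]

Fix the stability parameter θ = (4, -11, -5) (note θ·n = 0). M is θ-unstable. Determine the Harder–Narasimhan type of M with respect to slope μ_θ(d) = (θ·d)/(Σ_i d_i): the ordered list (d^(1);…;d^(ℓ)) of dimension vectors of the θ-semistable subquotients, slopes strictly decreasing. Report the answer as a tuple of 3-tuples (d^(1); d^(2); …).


Interval decomposition of M: I[1,1]^3, I[1,3].
HN type (ℓ=2): μ^(1)=4; μ^(2)=-4

((3, 0, 0); (1, 1, 1))


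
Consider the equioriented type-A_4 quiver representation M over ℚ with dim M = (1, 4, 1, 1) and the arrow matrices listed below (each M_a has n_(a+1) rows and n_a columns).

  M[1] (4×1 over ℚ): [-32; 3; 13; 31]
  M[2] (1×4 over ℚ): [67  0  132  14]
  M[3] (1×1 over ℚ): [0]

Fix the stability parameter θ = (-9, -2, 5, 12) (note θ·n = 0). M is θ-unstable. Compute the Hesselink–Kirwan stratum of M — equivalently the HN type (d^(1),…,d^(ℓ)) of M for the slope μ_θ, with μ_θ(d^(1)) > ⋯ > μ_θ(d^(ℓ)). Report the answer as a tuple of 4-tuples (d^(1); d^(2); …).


Via rank(M_{q-1}∘⋯∘M_p): M ≅ I[1,3], I[2,2]^3, I[4,4].
μ_θ-semistable layers: μ^(1)=12; μ^(2)=5; μ^(3)=-2; μ^(4)=-9

((0, 0, 0, 1); (0, 0, 1, 0); (0, 4, 0, 0); (1, 0, 0, 0))


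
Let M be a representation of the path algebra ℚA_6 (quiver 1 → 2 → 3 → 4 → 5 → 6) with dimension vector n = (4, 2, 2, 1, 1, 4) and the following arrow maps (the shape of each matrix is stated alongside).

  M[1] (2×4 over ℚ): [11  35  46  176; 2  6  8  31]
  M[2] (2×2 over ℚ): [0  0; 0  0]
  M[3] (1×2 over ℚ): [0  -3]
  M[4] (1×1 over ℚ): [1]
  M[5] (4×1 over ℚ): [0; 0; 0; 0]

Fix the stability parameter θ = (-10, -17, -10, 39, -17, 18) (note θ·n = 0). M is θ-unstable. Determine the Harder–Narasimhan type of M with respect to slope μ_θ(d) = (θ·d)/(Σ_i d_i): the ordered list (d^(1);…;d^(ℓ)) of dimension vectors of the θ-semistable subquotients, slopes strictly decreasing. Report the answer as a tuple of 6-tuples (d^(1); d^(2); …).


Interval decomposition of M: I[1,1]^2, I[1,2]^2, I[3,3], I[3,5], I[6,6]^4.
HN type (ℓ=4): μ^(1)=18; μ^(2)=11; μ^(3)=-10; μ^(4)=-27/2

((0, 0, 0, 0, 0, 4); (0, 0, 0, 1, 1, 0); (2, 0, 2, 0, 0, 0); (2, 2, 0, 0, 0, 0))


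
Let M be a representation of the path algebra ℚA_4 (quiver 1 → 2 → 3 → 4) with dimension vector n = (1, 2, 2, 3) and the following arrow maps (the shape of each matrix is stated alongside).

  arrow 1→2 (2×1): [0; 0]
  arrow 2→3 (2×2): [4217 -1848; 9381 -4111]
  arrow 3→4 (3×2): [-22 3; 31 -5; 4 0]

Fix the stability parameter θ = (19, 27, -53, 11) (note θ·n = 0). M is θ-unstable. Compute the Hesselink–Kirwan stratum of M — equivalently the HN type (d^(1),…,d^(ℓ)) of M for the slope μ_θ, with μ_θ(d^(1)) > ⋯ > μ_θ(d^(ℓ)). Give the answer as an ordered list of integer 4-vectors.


Barcode: M ≅ I[1,1], I[2,4]^2, I[4,4]. HN layers by μ_θ (3 steps, strictly decreasing):
  μ^(1)=19; μ^(2)=11; μ^(3)=-13

((1, 0, 0, 0); (0, 0, 0, 3); (0, 2, 2, 0))


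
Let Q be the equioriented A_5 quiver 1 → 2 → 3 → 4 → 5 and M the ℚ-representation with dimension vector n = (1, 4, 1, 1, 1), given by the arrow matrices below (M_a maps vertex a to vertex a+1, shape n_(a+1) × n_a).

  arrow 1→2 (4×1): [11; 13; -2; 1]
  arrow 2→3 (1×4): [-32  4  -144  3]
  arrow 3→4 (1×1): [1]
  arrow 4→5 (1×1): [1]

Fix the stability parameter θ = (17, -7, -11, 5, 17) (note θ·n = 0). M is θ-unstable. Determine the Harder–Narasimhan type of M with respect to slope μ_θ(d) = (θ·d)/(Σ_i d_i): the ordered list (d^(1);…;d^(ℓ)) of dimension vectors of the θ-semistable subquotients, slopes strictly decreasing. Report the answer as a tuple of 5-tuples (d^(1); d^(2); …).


Barcode: M ≅ I[1,5], I[2,2]^3. HN layers by μ_θ (4 steps, strictly decreasing):
  μ^(1)=17; μ^(2)=5; μ^(3)=-1/3; μ^(4)=-7

((0, 0, 0, 0, 1); (0, 0, 0, 1, 0); (1, 1, 1, 0, 0); (0, 3, 0, 0, 0))


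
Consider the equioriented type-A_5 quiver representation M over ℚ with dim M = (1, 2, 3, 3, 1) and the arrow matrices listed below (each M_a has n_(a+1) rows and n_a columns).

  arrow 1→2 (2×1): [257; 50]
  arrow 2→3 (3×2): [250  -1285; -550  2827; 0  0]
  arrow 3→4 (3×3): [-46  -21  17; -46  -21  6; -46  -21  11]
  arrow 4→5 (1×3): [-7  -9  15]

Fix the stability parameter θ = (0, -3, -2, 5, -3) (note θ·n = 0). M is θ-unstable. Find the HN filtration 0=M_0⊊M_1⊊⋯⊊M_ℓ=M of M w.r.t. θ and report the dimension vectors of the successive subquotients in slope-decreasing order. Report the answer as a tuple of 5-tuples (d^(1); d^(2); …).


Via rank(M_{q-1}∘⋯∘M_p): M ≅ I[1,2], I[2,5], I[3,3], I[3,4], I[4,4].
μ_θ-semistable layers: μ^(1)=5; μ^(2)=1; μ^(3)=-3/2; μ^(4)=-2; μ^(5)=-3

((0, 0, 0, 2, 0); (0, 0, 0, 1, 1); (1, 1, 0, 0, 0); (0, 0, 3, 0, 0); (0, 1, 0, 0, 0))


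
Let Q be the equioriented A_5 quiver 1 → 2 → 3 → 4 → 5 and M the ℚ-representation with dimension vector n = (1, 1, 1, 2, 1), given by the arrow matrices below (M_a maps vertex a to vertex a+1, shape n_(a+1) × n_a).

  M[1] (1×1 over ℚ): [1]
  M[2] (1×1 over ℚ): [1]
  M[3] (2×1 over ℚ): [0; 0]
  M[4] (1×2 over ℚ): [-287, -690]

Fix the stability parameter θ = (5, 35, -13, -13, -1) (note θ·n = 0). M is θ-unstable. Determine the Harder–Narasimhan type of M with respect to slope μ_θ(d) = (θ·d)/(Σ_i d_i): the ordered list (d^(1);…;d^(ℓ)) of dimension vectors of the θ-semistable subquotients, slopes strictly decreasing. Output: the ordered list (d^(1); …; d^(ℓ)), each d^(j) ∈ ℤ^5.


Via rank(M_{q-1}∘⋯∘M_p): M ≅ I[1,3], I[4,4], I[4,5].
μ_θ-semistable layers: μ^(1)=11; μ^(2)=5; μ^(3)=-1; μ^(4)=-13

((0, 1, 1, 0, 0); (1, 0, 0, 0, 0); (0, 0, 0, 0, 1); (0, 0, 0, 2, 0))


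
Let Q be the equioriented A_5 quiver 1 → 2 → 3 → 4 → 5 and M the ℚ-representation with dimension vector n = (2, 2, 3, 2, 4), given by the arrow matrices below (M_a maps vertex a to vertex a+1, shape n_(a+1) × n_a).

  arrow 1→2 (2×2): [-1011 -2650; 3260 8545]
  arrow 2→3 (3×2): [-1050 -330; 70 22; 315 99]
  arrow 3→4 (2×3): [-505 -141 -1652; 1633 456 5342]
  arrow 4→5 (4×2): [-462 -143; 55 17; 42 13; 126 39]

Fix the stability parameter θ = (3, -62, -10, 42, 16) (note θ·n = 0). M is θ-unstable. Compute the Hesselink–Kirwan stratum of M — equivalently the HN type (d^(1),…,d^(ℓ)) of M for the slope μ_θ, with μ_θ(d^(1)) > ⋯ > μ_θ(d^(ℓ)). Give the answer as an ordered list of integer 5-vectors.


Interval decomposition of M: I[1,2], I[1,3], I[3,5]^2, I[5,5]^2.
HN type (ℓ=4): μ^(1)=29; μ^(2)=16; μ^(3)=-10; μ^(4)=-59/2

((0, 0, 0, 2, 2); (0, 0, 0, 0, 2); (0, 0, 3, 0, 0); (2, 2, 0, 0, 0))


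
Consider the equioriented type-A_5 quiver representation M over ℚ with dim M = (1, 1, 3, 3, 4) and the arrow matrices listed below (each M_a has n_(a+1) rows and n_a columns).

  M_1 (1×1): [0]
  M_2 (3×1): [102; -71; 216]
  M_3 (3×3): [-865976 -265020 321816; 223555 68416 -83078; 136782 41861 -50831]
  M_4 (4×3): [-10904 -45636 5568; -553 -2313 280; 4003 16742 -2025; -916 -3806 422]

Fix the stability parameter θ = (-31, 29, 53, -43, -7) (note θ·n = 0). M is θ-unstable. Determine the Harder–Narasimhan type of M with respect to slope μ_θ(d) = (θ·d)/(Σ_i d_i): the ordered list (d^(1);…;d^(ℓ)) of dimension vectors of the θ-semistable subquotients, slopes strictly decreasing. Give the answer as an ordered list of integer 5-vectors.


Interval decomposition of M: I[1,1], I[2,5], I[3,5]^2, I[5,5].
HN type (ℓ=4): μ^(1)=8; μ^(2)=1; μ^(3)=-7; μ^(4)=-31

((0, 1, 1, 1, 1); (0, 0, 2, 2, 2); (0, 0, 0, 0, 1); (1, 0, 0, 0, 0))


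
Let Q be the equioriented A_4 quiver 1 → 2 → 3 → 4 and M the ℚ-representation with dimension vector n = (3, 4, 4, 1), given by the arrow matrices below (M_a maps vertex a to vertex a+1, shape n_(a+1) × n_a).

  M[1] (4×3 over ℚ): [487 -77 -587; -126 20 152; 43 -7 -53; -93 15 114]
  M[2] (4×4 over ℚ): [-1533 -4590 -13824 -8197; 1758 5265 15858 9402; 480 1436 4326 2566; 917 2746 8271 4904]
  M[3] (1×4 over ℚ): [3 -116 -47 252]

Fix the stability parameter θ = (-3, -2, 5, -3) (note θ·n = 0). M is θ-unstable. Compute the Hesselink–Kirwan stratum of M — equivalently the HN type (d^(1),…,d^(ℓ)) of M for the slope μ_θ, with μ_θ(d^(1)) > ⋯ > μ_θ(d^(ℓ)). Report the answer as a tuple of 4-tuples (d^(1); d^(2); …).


Interval decomposition of M: I[1,2], I[1,3], I[1,4], I[2,3], I[3,3].
HN type (ℓ=4): μ^(1)=5; μ^(2)=1; μ^(3)=-2; μ^(4)=-3

((0, 0, 3, 0); (0, 0, 1, 1); (0, 4, 0, 0); (3, 0, 0, 0))


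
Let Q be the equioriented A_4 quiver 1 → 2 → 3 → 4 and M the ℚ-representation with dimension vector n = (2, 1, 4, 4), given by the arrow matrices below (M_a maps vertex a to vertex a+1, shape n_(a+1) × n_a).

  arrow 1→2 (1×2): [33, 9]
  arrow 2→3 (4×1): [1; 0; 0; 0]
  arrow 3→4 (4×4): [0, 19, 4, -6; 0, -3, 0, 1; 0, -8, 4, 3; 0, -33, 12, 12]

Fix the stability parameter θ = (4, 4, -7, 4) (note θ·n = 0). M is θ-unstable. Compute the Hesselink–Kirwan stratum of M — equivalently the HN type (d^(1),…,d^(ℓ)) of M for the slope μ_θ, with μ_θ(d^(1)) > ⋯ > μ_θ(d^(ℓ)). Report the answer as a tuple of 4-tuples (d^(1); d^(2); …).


Barcode: M ≅ I[1,1], I[1,3], I[3,3], I[3,4]^2, I[4,4]^2. HN layers by μ_θ (3 steps, strictly decreasing):
  μ^(1)=4; μ^(2)=1/3; μ^(3)=-7

((1, 0, 0, 4); (1, 1, 1, 0); (0, 0, 3, 0))


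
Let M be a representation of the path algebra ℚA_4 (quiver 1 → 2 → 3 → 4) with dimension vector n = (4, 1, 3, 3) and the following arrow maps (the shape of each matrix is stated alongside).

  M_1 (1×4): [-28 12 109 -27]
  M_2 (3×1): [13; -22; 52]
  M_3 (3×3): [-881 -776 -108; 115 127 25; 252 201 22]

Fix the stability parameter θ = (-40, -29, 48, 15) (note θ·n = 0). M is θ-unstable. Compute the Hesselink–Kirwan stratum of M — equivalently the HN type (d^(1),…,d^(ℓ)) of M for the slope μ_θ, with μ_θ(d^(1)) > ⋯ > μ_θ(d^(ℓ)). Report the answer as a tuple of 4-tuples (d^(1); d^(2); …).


Interval decomposition of M: I[1,1]^3, I[1,4], I[3,4]^2.
HN type (ℓ=3): μ^(1)=63/2; μ^(2)=-29; μ^(3)=-40

((0, 0, 3, 3); (0, 1, 0, 0); (4, 0, 0, 0))


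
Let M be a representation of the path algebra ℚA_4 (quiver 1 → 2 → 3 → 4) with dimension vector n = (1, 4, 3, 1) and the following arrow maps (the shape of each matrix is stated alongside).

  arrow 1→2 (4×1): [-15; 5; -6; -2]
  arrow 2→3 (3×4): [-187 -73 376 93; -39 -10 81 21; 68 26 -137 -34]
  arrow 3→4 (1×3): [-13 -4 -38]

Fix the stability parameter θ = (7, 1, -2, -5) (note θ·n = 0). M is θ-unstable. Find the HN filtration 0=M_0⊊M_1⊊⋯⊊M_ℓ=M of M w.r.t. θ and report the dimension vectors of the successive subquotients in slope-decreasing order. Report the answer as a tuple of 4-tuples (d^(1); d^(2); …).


Barcode: M ≅ I[1,4], I[2,2], I[2,3]^2. HN layers by μ_θ (3 steps, strictly decreasing):
  μ^(1)=1; μ^(2)=1/4; μ^(3)=-1/2

((0, 1, 0, 0); (1, 1, 1, 1); (0, 2, 2, 0))


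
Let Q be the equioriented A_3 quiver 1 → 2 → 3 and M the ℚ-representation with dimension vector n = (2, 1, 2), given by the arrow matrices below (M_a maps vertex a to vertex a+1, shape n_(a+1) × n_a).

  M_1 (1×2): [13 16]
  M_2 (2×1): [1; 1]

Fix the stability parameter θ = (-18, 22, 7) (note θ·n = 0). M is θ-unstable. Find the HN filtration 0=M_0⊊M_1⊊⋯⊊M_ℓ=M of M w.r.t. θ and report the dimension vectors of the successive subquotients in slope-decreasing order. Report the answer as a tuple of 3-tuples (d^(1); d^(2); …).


Barcode: M ≅ I[1,1], I[1,3], I[3,3]. HN layers by μ_θ (3 steps, strictly decreasing):
  μ^(1)=29/2; μ^(2)=7; μ^(3)=-18

((0, 1, 1); (0, 0, 1); (2, 0, 0))


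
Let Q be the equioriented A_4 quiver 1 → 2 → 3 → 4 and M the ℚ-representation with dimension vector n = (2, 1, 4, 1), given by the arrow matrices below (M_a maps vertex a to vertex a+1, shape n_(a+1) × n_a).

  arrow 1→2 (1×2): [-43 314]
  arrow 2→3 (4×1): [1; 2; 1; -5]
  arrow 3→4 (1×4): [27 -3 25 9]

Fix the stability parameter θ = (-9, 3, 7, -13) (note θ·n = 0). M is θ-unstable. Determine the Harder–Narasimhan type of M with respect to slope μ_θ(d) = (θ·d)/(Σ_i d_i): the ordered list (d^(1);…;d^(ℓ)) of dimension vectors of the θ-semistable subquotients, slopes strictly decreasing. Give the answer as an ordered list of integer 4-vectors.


Interval decomposition of M: I[1,1], I[1,4], I[3,3]^3.
HN type (ℓ=3): μ^(1)=7; μ^(2)=-1; μ^(3)=-9

((0, 0, 3, 0); (0, 1, 1, 1); (2, 0, 0, 0))


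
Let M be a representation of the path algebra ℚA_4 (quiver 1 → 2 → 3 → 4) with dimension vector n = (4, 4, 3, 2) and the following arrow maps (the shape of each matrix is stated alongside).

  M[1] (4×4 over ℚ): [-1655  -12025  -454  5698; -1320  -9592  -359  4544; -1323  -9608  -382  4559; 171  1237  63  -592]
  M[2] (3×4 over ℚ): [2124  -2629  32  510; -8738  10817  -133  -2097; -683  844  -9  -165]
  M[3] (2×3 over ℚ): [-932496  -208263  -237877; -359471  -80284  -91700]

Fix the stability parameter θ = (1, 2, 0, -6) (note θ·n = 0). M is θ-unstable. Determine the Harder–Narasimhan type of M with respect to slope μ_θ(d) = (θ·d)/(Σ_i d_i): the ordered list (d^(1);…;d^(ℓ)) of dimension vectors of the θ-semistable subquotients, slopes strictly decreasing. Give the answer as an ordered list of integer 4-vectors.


Interval decomposition of M: I[1,2], I[1,3], I[1,4]^2.
HN type (ℓ=3): μ^(1)=2; μ^(2)=1; μ^(3)=-3/4

((0, 1, 0, 0); (2, 1, 1, 0); (2, 2, 2, 2))


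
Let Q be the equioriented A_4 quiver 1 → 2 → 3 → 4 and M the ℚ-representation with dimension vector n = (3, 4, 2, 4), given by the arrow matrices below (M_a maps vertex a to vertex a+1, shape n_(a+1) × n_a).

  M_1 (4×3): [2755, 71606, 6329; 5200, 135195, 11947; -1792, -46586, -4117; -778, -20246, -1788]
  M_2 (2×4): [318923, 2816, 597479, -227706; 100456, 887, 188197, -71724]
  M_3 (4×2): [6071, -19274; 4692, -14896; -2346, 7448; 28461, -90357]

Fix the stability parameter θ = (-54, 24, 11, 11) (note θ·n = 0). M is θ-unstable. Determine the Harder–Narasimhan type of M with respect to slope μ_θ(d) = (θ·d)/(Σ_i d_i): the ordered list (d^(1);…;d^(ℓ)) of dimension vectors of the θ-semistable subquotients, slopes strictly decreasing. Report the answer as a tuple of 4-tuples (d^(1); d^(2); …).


Interval decomposition of M: I[1,2], I[1,4]^2, I[2,2], I[4,4]^2.
HN type (ℓ=4): μ^(1)=24; μ^(2)=46/3; μ^(3)=11; μ^(4)=-54

((0, 2, 0, 0); (0, 2, 2, 2); (0, 0, 0, 2); (3, 0, 0, 0))


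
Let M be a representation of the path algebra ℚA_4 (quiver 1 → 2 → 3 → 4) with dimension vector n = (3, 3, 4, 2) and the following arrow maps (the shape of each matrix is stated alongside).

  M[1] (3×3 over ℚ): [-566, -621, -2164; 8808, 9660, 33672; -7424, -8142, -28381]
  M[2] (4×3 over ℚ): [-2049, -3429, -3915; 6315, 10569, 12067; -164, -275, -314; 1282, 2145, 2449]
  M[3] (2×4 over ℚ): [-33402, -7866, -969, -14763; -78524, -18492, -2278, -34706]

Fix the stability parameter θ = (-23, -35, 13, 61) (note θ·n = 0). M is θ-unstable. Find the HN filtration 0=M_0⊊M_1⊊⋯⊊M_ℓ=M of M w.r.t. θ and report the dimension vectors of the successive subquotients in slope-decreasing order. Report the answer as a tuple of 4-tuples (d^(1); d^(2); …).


Barcode: M ≅ I[1,1], I[1,3], I[1,4], I[2,3], I[3,3], I[4,4]. HN layers by μ_θ (5 steps, strictly decreasing):
  μ^(1)=61; μ^(2)=13; μ^(3)=-23; μ^(4)=-29; μ^(5)=-35

((0, 0, 0, 2); (0, 0, 4, 0); (1, 0, 0, 0); (2, 2, 0, 0); (0, 1, 0, 0))


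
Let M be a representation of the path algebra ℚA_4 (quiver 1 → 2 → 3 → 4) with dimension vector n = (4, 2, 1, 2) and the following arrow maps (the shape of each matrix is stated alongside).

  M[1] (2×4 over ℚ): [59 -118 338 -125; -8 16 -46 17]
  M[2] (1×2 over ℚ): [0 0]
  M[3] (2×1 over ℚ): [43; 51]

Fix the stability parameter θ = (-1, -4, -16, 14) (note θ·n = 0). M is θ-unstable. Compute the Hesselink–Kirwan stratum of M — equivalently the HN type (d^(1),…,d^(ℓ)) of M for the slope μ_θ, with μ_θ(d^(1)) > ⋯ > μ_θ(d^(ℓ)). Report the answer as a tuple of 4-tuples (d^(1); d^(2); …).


Via rank(M_{q-1}∘⋯∘M_p): M ≅ I[1,1]^2, I[1,2]^2, I[3,4], I[4,4].
μ_θ-semistable layers: μ^(1)=14; μ^(2)=-1; μ^(3)=-5/2; μ^(4)=-16

((0, 0, 0, 2); (2, 0, 0, 0); (2, 2, 0, 0); (0, 0, 1, 0))


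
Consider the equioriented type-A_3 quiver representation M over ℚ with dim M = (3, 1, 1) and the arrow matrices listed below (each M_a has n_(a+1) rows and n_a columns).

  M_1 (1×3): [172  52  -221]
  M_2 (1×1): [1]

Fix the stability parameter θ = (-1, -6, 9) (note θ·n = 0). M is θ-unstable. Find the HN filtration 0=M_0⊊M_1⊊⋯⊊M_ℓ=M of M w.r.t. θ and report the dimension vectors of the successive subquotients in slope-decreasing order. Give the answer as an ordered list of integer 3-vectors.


Interval decomposition of M: I[1,1]^2, I[1,3].
HN type (ℓ=3): μ^(1)=9; μ^(2)=-1; μ^(3)=-7/2

((0, 0, 1); (2, 0, 0); (1, 1, 0))


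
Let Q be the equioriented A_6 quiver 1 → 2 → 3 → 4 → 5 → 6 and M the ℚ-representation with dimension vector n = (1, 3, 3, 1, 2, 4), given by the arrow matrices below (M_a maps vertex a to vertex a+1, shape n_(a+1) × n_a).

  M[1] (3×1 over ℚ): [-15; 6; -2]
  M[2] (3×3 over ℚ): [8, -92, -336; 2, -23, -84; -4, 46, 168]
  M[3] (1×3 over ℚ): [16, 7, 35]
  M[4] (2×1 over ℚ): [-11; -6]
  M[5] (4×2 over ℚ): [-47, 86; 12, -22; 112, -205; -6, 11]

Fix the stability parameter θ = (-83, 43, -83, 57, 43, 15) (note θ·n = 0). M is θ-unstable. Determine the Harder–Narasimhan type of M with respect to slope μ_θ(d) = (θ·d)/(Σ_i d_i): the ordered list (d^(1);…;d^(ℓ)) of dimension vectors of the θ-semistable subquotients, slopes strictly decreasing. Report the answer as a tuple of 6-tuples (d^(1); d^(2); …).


Via rank(M_{q-1}∘⋯∘M_p): M ≅ I[1,2], I[2,2], I[2,6], I[3,3]^2, I[5,6], I[6,6]^2.
μ_θ-semistable layers: μ^(1)=43; μ^(2)=115/3; μ^(3)=29; μ^(4)=15; μ^(5)=-20; μ^(6)=-83

((0, 2, 0, 0, 0, 0); (0, 0, 0, 1, 1, 1); (0, 0, 0, 0, 1, 1); (0, 0, 0, 0, 0, 2); (0, 1, 1, 0, 0, 0); (1, 0, 2, 0, 0, 0))


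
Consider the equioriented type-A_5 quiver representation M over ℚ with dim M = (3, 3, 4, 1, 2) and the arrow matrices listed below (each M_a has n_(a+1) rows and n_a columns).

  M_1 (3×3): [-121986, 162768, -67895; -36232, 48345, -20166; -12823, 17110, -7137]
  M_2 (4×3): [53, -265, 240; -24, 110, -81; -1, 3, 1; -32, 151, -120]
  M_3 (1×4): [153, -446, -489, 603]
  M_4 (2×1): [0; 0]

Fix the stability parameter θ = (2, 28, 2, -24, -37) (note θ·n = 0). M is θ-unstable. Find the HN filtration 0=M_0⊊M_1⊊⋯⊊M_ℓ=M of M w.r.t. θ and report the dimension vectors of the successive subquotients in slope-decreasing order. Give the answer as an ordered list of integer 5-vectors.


Barcode: M ≅ I[1,3]^2, I[1,4], I[3,3], I[5,5]^2. HN layers by μ_θ (3 steps, strictly decreasing):
  μ^(1)=15; μ^(2)=2; μ^(3)=-37

((0, 2, 2, 0, 0); (3, 1, 2, 1, 0); (0, 0, 0, 0, 2))


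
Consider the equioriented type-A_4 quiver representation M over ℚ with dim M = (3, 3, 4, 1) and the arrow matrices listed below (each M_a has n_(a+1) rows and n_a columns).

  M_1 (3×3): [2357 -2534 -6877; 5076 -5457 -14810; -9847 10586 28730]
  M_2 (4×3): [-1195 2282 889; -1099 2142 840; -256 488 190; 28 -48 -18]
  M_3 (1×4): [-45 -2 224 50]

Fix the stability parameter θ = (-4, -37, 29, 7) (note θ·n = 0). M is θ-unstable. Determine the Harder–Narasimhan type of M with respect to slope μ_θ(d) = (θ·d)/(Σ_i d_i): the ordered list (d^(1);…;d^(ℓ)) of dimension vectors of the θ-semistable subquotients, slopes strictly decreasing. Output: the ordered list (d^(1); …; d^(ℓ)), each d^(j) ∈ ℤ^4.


Barcode: M ≅ I[1,2], I[1,3], I[1,4], I[3,3]^2. HN layers by μ_θ (3 steps, strictly decreasing):
  μ^(1)=29; μ^(2)=18; μ^(3)=-41/2

((0, 0, 3, 0); (0, 0, 1, 1); (3, 3, 0, 0))


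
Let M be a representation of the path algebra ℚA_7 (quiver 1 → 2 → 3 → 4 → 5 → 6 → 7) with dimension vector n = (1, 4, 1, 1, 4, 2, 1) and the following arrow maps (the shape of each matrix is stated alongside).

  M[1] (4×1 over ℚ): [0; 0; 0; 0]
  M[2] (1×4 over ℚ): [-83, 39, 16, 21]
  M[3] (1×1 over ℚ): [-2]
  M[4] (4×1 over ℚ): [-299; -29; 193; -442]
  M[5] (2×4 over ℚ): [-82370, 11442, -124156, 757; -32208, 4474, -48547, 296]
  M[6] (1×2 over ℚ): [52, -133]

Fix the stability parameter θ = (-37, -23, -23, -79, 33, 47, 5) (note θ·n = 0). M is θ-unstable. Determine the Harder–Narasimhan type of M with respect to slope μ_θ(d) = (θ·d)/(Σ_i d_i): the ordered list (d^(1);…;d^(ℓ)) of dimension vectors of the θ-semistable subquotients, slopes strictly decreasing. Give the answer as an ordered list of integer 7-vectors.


Interval decomposition of M: I[1,1], I[2,2]^3, I[2,7], I[5,5]^2, I[5,6].
HN type (ℓ=6): μ^(1)=47; μ^(2)=33; μ^(3)=85/3; μ^(4)=-23; μ^(5)=-37; μ^(6)=-125/3

((0, 0, 0, 0, 0, 1, 0); (0, 0, 0, 0, 3, 0, 0); (0, 0, 0, 0, 1, 1, 1); (0, 3, 0, 0, 0, 0, 0); (1, 0, 0, 0, 0, 0, 0); (0, 1, 1, 1, 0, 0, 0))


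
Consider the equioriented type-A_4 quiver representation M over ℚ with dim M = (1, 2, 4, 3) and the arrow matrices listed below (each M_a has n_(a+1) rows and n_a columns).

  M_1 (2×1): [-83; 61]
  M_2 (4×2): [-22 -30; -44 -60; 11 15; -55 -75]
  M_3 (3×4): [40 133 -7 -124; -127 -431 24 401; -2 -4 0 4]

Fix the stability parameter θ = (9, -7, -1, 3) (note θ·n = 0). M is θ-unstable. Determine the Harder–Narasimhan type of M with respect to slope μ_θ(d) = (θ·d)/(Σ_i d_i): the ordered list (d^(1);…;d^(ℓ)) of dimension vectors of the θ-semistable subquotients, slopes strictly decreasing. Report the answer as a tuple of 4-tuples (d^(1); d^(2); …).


Interval decomposition of M: I[1,4], I[2,2], I[3,3], I[3,4]^2.
HN type (ℓ=4): μ^(1)=3; μ^(2)=1/3; μ^(3)=-1; μ^(4)=-7

((0, 0, 0, 3); (1, 1, 1, 0); (0, 0, 3, 0); (0, 1, 0, 0))


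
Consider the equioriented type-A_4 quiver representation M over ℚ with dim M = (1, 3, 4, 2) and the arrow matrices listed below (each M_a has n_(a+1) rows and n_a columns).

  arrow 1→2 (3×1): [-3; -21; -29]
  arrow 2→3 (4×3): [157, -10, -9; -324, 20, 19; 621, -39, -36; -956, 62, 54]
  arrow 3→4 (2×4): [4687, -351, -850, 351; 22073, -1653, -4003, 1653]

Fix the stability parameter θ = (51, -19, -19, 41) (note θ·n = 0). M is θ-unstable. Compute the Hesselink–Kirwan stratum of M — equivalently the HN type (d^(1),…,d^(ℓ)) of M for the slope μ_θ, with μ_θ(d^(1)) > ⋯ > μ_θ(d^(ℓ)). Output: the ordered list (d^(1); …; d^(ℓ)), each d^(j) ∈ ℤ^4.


Via rank(M_{q-1}∘⋯∘M_p): M ≅ I[1,4], I[2,3], I[2,4], I[3,3].
μ_θ-semistable layers: μ^(1)=41; μ^(2)=13/3; μ^(3)=-19

((0, 0, 0, 2); (1, 1, 1, 0); (0, 2, 3, 0))


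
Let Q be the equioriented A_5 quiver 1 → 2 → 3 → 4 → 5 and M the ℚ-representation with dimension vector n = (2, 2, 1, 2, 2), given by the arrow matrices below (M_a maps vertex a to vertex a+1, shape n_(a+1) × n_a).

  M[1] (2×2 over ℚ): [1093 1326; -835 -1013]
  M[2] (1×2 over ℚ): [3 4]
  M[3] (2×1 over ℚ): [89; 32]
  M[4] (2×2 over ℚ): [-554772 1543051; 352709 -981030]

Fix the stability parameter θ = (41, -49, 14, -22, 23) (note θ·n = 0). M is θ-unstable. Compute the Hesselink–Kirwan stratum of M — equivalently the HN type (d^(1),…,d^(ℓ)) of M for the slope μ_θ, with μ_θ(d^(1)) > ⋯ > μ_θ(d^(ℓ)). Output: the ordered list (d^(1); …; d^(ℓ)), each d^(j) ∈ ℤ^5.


Barcode: M ≅ I[1,2], I[1,5], I[4,5]. HN layers by μ_θ (3 steps, strictly decreasing):
  μ^(1)=23; μ^(2)=-4; μ^(3)=-22

((0, 0, 0, 0, 2); (2, 2, 1, 1, 0); (0, 0, 0, 1, 0))


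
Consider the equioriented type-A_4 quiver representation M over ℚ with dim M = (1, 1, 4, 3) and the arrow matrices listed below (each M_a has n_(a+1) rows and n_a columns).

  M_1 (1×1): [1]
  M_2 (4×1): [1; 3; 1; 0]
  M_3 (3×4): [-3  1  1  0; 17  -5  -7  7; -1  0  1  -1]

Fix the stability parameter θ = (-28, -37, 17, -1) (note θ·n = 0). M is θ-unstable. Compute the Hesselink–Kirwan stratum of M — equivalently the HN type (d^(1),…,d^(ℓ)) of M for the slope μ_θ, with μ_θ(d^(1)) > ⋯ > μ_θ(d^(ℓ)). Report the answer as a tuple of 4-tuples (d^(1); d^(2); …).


Via rank(M_{q-1}∘⋯∘M_p): M ≅ I[1,4], I[3,3], I[3,4]^2.
μ_θ-semistable layers: μ^(1)=17; μ^(2)=8; μ^(3)=-65/2

((0, 0, 1, 0); (0, 0, 3, 3); (1, 1, 0, 0))


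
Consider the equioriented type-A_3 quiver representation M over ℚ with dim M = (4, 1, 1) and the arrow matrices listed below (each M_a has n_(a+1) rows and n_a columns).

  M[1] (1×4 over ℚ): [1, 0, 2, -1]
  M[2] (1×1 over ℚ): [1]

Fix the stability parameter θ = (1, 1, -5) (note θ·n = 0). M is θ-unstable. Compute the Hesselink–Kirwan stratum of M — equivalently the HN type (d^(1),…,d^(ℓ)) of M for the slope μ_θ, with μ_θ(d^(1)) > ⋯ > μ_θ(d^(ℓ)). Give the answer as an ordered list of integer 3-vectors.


Via rank(M_{q-1}∘⋯∘M_p): M ≅ I[1,1]^3, I[1,3].
μ_θ-semistable layers: μ^(1)=1; μ^(2)=-1

((3, 0, 0); (1, 1, 1))


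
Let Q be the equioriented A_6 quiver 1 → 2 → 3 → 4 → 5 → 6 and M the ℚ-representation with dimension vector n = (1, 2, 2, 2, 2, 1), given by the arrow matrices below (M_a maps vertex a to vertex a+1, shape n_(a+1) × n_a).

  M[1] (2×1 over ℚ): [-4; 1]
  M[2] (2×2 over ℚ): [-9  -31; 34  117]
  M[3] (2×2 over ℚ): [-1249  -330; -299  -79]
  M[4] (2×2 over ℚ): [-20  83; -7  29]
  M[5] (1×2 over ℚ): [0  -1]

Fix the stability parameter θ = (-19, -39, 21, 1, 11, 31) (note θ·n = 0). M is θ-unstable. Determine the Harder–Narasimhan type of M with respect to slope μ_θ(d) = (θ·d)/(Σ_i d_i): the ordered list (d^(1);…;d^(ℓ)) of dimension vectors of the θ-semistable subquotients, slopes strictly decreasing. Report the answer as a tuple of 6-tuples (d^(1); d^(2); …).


Via rank(M_{q-1}∘⋯∘M_p): M ≅ I[1,6], I[2,5].
μ_θ-semistable layers: μ^(1)=31; μ^(2)=11; μ^(3)=-29; μ^(4)=-39

((0, 0, 0, 0, 0, 1); (0, 0, 2, 2, 2, 0); (1, 1, 0, 0, 0, 0); (0, 1, 0, 0, 0, 0))


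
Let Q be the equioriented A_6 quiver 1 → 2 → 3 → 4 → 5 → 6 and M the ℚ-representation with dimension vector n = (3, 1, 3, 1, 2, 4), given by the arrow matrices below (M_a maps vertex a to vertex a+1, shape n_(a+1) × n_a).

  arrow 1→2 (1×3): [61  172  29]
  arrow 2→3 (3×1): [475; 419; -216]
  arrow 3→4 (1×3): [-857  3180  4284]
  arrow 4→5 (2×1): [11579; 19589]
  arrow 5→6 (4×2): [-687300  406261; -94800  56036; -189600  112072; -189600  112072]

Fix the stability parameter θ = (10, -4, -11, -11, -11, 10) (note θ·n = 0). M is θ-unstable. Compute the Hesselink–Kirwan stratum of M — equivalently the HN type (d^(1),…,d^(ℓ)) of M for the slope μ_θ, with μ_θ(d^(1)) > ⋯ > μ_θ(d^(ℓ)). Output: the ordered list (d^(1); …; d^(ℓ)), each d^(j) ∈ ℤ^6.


Barcode: M ≅ I[1,1]^2, I[1,6], I[3,3]^2, I[5,5], I[6,6]^3. HN layers by μ_θ (3 steps, strictly decreasing):
  μ^(1)=10; μ^(2)=-27/5; μ^(3)=-11

((2, 0, 0, 0, 0, 4); (1, 1, 1, 1, 1, 0); (0, 0, 2, 0, 1, 0))


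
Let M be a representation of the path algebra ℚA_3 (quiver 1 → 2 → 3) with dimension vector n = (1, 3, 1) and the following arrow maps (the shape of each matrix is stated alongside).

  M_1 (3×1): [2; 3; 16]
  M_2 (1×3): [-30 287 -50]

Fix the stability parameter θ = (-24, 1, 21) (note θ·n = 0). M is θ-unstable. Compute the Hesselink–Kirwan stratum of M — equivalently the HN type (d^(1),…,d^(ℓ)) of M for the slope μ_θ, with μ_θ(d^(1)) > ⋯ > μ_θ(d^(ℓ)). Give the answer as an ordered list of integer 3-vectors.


Interval decomposition of M: I[1,3], I[2,2]^2.
HN type (ℓ=3): μ^(1)=21; μ^(2)=1; μ^(3)=-24

((0, 0, 1); (0, 3, 0); (1, 0, 0))


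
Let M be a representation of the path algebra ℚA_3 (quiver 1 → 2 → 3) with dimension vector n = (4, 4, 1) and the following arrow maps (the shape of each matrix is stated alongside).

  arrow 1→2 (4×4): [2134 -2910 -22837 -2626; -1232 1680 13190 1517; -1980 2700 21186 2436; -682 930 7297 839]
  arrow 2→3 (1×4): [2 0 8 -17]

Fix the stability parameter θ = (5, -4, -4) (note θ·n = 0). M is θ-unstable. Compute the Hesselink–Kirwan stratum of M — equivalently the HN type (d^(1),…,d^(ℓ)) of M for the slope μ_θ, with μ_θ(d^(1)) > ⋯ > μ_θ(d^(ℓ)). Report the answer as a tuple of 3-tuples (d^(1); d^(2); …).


Barcode: M ≅ I[1,1]^2, I[1,2], I[1,3], I[2,2]^2. HN layers by μ_θ (4 steps, strictly decreasing):
  μ^(1)=5; μ^(2)=1/2; μ^(3)=-1; μ^(4)=-4

((2, 0, 0); (1, 1, 0); (1, 1, 1); (0, 2, 0))


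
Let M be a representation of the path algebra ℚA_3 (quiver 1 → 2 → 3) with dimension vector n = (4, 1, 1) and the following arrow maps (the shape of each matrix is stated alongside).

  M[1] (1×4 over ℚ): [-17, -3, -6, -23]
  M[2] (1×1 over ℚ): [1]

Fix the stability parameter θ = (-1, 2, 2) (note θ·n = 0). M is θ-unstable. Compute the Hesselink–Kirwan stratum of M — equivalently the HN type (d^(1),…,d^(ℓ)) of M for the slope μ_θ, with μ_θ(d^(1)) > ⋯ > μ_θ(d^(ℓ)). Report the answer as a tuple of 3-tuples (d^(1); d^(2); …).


Interval decomposition of M: I[1,1]^3, I[1,3].
HN type (ℓ=2): μ^(1)=2; μ^(2)=-1

((0, 1, 1); (4, 0, 0))


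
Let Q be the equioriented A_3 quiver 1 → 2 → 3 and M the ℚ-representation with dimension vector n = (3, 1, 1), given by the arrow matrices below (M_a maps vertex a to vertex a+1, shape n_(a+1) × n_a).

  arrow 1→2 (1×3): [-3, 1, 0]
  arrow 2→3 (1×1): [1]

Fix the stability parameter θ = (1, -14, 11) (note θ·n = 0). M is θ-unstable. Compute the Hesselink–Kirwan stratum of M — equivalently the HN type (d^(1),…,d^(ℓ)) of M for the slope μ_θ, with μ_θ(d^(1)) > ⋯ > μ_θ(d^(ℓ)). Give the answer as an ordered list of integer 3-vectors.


Via rank(M_{q-1}∘⋯∘M_p): M ≅ I[1,1]^2, I[1,3].
μ_θ-semistable layers: μ^(1)=11; μ^(2)=1; μ^(3)=-13/2

((0, 0, 1); (2, 0, 0); (1, 1, 0))
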